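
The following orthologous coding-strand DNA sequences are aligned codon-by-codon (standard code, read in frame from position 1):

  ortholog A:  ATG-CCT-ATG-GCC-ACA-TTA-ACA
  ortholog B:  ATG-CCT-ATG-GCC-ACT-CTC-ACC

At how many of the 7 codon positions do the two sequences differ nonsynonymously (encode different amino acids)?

Codon 1: ATG Met / ATG Met — identical.
Codon 2: CCT Pro / CCT Pro — identical.
Codon 3: ATG Met / ATG Met — identical.
Codon 4: GCC Ala / GCC Ala — identical.
Codon 5: ACA Thr / ACT Thr — synonymous.
Codon 6: TTA Leu / CTC Leu — synonymous.
Codon 7: ACA Thr / ACC Thr — synonymous.
Nonsynonymous differences: 0.

0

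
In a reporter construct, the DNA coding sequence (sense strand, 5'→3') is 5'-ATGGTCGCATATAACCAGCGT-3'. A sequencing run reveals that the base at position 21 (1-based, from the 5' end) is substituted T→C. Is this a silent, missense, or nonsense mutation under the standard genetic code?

Position 21 falls in codon 7: CGT → Arg.
After the substitution the codon is CGC → Arg.
Both encode Arg, so the change is synonymous.

silent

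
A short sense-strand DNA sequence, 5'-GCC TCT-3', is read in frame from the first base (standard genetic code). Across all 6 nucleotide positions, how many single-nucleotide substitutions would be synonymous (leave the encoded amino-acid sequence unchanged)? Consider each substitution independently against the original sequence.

Codon 1 (GCC, Ala): 3 synonymous substitutions.
Codon 2 (TCT, Ser): 3 synonymous substitutions.
Total: 3 + 3 = 6.

6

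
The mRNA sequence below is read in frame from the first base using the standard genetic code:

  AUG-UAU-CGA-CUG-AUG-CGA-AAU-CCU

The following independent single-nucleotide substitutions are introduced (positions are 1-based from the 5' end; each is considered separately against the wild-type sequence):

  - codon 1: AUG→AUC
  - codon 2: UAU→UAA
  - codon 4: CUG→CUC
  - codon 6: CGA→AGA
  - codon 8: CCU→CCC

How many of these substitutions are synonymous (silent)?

Codon 1: AUG (Met) → AUC (Ile) — missense.
Codon 2: UAU (Tyr) → UAA (Stop) — nonsense.
Codon 4: CUG (Leu) → CUC (Leu) — synonymous.
Codon 6: CGA (Arg) → AGA (Arg) — synonymous.
Codon 8: CCU (Pro) → CCC (Pro) — synonymous.
Synonymous: 3 of 5.

3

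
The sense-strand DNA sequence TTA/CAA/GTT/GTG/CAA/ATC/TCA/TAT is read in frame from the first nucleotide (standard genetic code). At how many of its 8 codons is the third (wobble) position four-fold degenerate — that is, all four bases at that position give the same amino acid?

Codon 1 TTA (Leu): third position 2-fold.
Codon 2 CAA (Gln): third position 2-fold.
Codon 3 GTT (Val): third position 4-fold.
Codon 4 GTG (Val): third position 4-fold.
Codon 5 CAA (Gln): third position 2-fold.
Codon 6 ATC (Ile): third position 3-fold.
Codon 7 TCA (Ser): third position 4-fold.
Codon 8 TAT (Tyr): third position 2-fold.
Four-fold degenerate third positions: 3.

3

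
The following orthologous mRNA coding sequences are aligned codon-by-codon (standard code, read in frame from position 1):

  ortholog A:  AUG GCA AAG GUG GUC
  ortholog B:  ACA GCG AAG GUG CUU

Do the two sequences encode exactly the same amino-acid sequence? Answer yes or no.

no

Codon 1: AUG Met / ACA Thr — nonsynonymous.
Codon 2: GCA Ala / GCG Ala — synonymous.
Codon 3: AAG Lys / AAG Lys — identical.
Codon 4: GUG Val / GUG Val — identical.
Codon 5: GUC Val / CUU Leu — nonsynonymous.
Nonsynonymous differences: 2 → different protein.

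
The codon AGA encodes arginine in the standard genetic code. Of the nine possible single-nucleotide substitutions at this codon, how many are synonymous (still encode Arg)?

Position 1: CGA → 1 synonymous.
Position 2: none → 0 synonymous.
Position 3: AGG → 1 synonymous.
Total: 1 + 0 + 1 = 2.

2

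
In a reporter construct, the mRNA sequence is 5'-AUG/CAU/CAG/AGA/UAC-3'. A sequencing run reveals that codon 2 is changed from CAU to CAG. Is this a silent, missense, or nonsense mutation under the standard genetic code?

missense

Position 6 falls in codon 2: CAU → His.
After the substitution the codon is CAG → Gln.
His ≠ Gln, so this is a missense mutation.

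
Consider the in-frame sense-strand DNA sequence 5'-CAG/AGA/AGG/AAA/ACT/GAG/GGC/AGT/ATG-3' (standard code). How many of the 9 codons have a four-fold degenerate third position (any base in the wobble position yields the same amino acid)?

Codon 1 CAG (Gln): third position 2-fold.
Codon 2 AGA (Arg): third position 2-fold.
Codon 3 AGG (Arg): third position 2-fold.
Codon 4 AAA (Lys): third position 2-fold.
Codon 5 ACT (Thr): third position 4-fold.
Codon 6 GAG (Glu): third position 2-fold.
Codon 7 GGC (Gly): third position 4-fold.
Codon 8 AGT (Ser): third position 2-fold.
Codon 9 ATG (Met): third position 1-fold.
Four-fold degenerate third positions: 2.

2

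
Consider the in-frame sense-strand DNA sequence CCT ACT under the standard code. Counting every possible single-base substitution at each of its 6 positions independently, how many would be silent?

6

Codon 1 (CCT, Pro): 3 synonymous substitutions.
Codon 2 (ACT, Thr): 3 synonymous substitutions.
Total: 3 + 3 = 6.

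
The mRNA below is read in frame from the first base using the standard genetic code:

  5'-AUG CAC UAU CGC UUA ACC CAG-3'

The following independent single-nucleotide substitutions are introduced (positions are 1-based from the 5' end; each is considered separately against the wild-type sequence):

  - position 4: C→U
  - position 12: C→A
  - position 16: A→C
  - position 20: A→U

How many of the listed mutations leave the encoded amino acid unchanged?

1

Codon 2: CAC (His) → UAC (Tyr) — missense.
Codon 4: CGC (Arg) → CGA (Arg) — synonymous.
Codon 6: ACC (Thr) → CCC (Pro) — missense.
Codon 7: CAG (Gln) → CUG (Leu) — missense.
Synonymous: 1 of 4.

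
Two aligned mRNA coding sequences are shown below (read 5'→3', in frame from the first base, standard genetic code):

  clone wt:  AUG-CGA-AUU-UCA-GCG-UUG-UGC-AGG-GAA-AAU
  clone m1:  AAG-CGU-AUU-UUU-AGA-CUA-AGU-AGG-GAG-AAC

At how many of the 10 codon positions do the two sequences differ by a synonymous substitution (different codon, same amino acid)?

Codon 1: AUG Met / AAG Lys — nonsynonymous.
Codon 2: CGA Arg / CGU Arg — synonymous.
Codon 3: AUU Ile / AUU Ile — identical.
Codon 4: UCA Ser / UUU Phe — nonsynonymous.
Codon 5: GCG Ala / AGA Arg — nonsynonymous.
Codon 6: UUG Leu / CUA Leu — synonymous.
Codon 7: UGC Cys / AGU Ser — nonsynonymous.
Codon 8: AGG Arg / AGG Arg — identical.
Codon 9: GAA Glu / GAG Glu — synonymous.
Codon 10: AAU Asn / AAC Asn — synonymous.
Synonymous differences: 4.

4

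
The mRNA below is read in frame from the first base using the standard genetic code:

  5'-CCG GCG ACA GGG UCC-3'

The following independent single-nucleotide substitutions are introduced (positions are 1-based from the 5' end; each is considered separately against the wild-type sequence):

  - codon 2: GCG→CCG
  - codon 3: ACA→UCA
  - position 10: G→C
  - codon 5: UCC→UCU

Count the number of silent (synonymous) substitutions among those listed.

Codon 2: GCG (Ala) → CCG (Pro) — missense.
Codon 3: ACA (Thr) → UCA (Ser) — missense.
Codon 4: GGG (Gly) → CGG (Arg) — missense.
Codon 5: UCC (Ser) → UCU (Ser) — synonymous.
Synonymous: 1 of 4.

1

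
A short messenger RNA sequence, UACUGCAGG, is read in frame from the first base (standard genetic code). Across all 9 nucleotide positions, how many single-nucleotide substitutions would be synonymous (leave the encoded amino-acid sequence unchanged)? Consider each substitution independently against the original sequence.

Codon 1 (UAC, Tyr): 1 synonymous substitution.
Codon 2 (UGC, Cys): 1 synonymous substitution.
Codon 3 (AGG, Arg): 2 synonymous substitutions.
Total: 1 + 1 + 2 = 4.

4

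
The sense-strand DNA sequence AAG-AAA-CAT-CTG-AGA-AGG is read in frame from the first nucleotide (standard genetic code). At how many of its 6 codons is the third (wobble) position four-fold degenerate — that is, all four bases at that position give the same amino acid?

1

Codon 1 AAG (Lys): third position 2-fold.
Codon 2 AAA (Lys): third position 2-fold.
Codon 3 CAT (His): third position 2-fold.
Codon 4 CTG (Leu): third position 4-fold.
Codon 5 AGA (Arg): third position 2-fold.
Codon 6 AGG (Arg): third position 2-fold.
Four-fold degenerate third positions: 1.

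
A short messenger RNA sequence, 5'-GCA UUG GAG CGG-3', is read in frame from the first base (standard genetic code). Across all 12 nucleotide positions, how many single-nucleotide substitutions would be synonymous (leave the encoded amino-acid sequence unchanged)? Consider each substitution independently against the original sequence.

10

Codon 1 (GCA, Ala): 3 synonymous substitutions.
Codon 2 (UUG, Leu): 2 synonymous substitutions.
Codon 3 (GAG, Glu): 1 synonymous substitution.
Codon 4 (CGG, Arg): 4 synonymous substitutions.
Total: 3 + 2 + 1 + 4 = 10.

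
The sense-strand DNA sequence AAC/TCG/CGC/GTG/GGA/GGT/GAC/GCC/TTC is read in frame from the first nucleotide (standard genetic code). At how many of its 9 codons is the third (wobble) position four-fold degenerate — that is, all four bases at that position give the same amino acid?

Codon 1 AAC (Asn): third position 2-fold.
Codon 2 TCG (Ser): third position 4-fold.
Codon 3 CGC (Arg): third position 4-fold.
Codon 4 GTG (Val): third position 4-fold.
Codon 5 GGA (Gly): third position 4-fold.
Codon 6 GGT (Gly): third position 4-fold.
Codon 7 GAC (Asp): third position 2-fold.
Codon 8 GCC (Ala): third position 4-fold.
Codon 9 TTC (Phe): third position 2-fold.
Four-fold degenerate third positions: 6.

6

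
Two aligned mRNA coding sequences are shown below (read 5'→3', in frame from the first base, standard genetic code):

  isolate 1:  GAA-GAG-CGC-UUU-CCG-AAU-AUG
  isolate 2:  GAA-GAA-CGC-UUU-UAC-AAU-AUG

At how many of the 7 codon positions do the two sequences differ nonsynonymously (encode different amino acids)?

Codon 1: GAA Glu / GAA Glu — identical.
Codon 2: GAG Glu / GAA Glu — synonymous.
Codon 3: CGC Arg / CGC Arg — identical.
Codon 4: UUU Phe / UUU Phe — identical.
Codon 5: CCG Pro / UAC Tyr — nonsynonymous.
Codon 6: AAU Asn / AAU Asn — identical.
Codon 7: AUG Met / AUG Met — identical.
Nonsynonymous differences: 1.

1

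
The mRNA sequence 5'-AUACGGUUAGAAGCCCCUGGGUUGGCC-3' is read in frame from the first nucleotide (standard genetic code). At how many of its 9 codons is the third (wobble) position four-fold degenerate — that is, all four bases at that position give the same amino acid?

5

Codon 1 AUA (Ile): third position 3-fold.
Codon 2 CGG (Arg): third position 4-fold.
Codon 3 UUA (Leu): third position 2-fold.
Codon 4 GAA (Glu): third position 2-fold.
Codon 5 GCC (Ala): third position 4-fold.
Codon 6 CCU (Pro): third position 4-fold.
Codon 7 GGG (Gly): third position 4-fold.
Codon 8 UUG (Leu): third position 2-fold.
Codon 9 GCC (Ala): third position 4-fold.
Four-fold degenerate third positions: 5.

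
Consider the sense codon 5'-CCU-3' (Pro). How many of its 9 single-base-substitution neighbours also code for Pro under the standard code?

3

Position 1: none → 0 synonymous.
Position 2: none → 0 synonymous.
Position 3: CCC, CCA, CCG → 3 synonymous.
Total: 0 + 0 + 3 = 3.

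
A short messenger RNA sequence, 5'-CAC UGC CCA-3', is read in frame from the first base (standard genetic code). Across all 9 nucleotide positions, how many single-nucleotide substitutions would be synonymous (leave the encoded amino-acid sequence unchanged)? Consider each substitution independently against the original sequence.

Codon 1 (CAC, His): 1 synonymous substitution.
Codon 2 (UGC, Cys): 1 synonymous substitution.
Codon 3 (CCA, Pro): 3 synonymous substitutions.
Total: 1 + 1 + 3 = 5.

5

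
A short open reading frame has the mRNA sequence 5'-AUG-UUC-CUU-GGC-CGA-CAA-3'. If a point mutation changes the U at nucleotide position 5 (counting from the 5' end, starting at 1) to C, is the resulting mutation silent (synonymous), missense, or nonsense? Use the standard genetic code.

missense

Position 5 falls in codon 2: UUC → Phe.
After the substitution the codon is UCC → Ser.
Phe ≠ Ser, so this is a missense mutation.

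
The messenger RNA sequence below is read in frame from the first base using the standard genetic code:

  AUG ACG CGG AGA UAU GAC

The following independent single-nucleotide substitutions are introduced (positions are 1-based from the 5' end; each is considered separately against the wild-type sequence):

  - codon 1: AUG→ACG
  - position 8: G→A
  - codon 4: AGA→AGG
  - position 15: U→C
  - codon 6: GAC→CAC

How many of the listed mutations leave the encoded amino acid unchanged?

2

Codon 1: AUG (Met) → ACG (Thr) — missense.
Codon 3: CGG (Arg) → CAG (Gln) — missense.
Codon 4: AGA (Arg) → AGG (Arg) — synonymous.
Codon 5: UAU (Tyr) → UAC (Tyr) — synonymous.
Codon 6: GAC (Asp) → CAC (His) — missense.
Synonymous: 2 of 5.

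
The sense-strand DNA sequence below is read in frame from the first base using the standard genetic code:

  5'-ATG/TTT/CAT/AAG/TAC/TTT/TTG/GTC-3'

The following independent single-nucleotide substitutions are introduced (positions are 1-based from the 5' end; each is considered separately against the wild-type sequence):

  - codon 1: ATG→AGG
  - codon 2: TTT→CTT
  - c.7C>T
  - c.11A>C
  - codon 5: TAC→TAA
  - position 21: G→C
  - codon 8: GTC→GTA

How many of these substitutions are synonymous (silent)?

1

Codon 1: ATG (Met) → AGG (Arg) — missense.
Codon 2: TTT (Phe) → CTT (Leu) — missense.
Codon 3: CAT (His) → TAT (Tyr) — missense.
Codon 4: AAG (Lys) → ACG (Thr) — missense.
Codon 5: TAC (Tyr) → TAA (Stop) — nonsense.
Codon 7: TTG (Leu) → TTC (Phe) — missense.
Codon 8: GTC (Val) → GTA (Val) — synonymous.
Synonymous: 1 of 7.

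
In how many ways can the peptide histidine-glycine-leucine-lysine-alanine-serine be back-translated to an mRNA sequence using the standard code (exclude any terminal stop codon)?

His: 2 codons.
Gly: 4 codons.
Leu: 6 codons.
Lys: 2 codons.
Ala: 4 codons.
Ser: 6 codons.
2 × 4 × 6 × 2 × 4 × 6 = 2304.

2304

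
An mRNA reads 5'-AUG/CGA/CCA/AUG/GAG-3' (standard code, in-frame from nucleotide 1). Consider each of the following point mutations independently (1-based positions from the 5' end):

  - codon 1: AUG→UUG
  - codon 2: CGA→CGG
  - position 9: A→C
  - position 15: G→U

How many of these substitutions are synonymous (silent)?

Codon 1: AUG (Met) → UUG (Leu) — missense.
Codon 2: CGA (Arg) → CGG (Arg) — synonymous.
Codon 3: CCA (Pro) → CCC (Pro) — synonymous.
Codon 5: GAG (Glu) → GAU (Asp) — missense.
Synonymous: 2 of 4.

2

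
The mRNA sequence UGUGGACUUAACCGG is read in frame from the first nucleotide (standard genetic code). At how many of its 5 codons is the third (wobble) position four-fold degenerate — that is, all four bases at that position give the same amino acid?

Codon 1 UGU (Cys): third position 2-fold.
Codon 2 GGA (Gly): third position 4-fold.
Codon 3 CUU (Leu): third position 4-fold.
Codon 4 AAC (Asn): third position 2-fold.
Codon 5 CGG (Arg): third position 4-fold.
Four-fold degenerate third positions: 3.

3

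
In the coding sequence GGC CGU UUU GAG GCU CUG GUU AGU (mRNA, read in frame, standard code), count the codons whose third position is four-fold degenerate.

5

Codon 1 GGC (Gly): third position 4-fold.
Codon 2 CGU (Arg): third position 4-fold.
Codon 3 UUU (Phe): third position 2-fold.
Codon 4 GAG (Glu): third position 2-fold.
Codon 5 GCU (Ala): third position 4-fold.
Codon 6 CUG (Leu): third position 4-fold.
Codon 7 GUU (Val): third position 4-fold.
Codon 8 AGU (Ser): third position 2-fold.
Four-fold degenerate third positions: 5.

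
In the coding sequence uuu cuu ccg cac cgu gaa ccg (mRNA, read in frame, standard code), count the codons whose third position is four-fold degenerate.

Codon 1 UUU (Phe): third position 2-fold.
Codon 2 CUU (Leu): third position 4-fold.
Codon 3 CCG (Pro): third position 4-fold.
Codon 4 CAC (His): third position 2-fold.
Codon 5 CGU (Arg): third position 4-fold.
Codon 6 GAA (Glu): third position 2-fold.
Codon 7 CCG (Pro): third position 4-fold.
Four-fold degenerate third positions: 4.

4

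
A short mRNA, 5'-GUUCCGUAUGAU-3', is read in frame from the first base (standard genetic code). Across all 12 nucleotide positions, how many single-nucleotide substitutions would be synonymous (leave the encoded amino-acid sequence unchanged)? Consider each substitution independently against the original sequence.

8

Codon 1 (GUU, Val): 3 synonymous substitutions.
Codon 2 (CCG, Pro): 3 synonymous substitutions.
Codon 3 (UAU, Tyr): 1 synonymous substitution.
Codon 4 (GAU, Asp): 1 synonymous substitution.
Total: 3 + 3 + 1 + 1 = 8.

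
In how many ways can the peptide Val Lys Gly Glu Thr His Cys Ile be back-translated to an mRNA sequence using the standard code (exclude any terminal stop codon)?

Val: 4 codons.
Lys: 2 codons.
Gly: 4 codons.
Glu: 2 codons.
Thr: 4 codons.
His: 2 codons.
Cys: 2 codons.
Ile: 3 codons.
4 × 2 × 4 × 2 × 4 × 2 × 2 × 3 = 3072.

3072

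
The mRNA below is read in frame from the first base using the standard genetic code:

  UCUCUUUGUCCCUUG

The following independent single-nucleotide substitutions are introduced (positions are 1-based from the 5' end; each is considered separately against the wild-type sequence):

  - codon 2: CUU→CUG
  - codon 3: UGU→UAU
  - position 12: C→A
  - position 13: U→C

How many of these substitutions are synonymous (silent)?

Codon 2: CUU (Leu) → CUG (Leu) — synonymous.
Codon 3: UGU (Cys) → UAU (Tyr) — missense.
Codon 4: CCC (Pro) → CCA (Pro) — synonymous.
Codon 5: UUG (Leu) → CUG (Leu) — synonymous.
Synonymous: 3 of 4.

3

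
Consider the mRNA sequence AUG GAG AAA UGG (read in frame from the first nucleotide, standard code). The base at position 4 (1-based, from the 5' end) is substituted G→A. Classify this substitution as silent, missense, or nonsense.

Position 4 falls in codon 2: GAG → Glu.
After the substitution the codon is AAG → Lys.
Glu ≠ Lys, so this is a missense mutation.

missense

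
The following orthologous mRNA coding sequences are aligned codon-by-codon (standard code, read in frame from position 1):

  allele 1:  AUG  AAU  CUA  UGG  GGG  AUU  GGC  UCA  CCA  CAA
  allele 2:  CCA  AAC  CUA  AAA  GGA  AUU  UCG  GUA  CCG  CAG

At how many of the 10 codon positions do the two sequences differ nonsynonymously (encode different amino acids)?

4

Codon 1: AUG Met / CCA Pro — nonsynonymous.
Codon 2: AAU Asn / AAC Asn — synonymous.
Codon 3: CUA Leu / CUA Leu — identical.
Codon 4: UGG Trp / AAA Lys — nonsynonymous.
Codon 5: GGG Gly / GGA Gly — synonymous.
Codon 6: AUU Ile / AUU Ile — identical.
Codon 7: GGC Gly / UCG Ser — nonsynonymous.
Codon 8: UCA Ser / GUA Val — nonsynonymous.
Codon 9: CCA Pro / CCG Pro — synonymous.
Codon 10: CAA Gln / CAG Gln — synonymous.
Nonsynonymous differences: 4.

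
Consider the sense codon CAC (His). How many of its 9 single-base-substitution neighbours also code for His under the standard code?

Position 1: none → 0 synonymous.
Position 2: none → 0 synonymous.
Position 3: CAT → 1 synonymous.
Total: 0 + 0 + 1 = 1.

1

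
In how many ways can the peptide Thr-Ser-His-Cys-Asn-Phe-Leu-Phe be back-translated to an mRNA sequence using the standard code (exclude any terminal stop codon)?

Thr: 4 codons.
Ser: 6 codons.
His: 2 codons.
Cys: 2 codons.
Asn: 2 codons.
Phe: 2 codons.
Leu: 6 codons.
Phe: 2 codons.
4 × 6 × 2 × 2 × 2 × 2 × 6 × 2 = 4608.

4608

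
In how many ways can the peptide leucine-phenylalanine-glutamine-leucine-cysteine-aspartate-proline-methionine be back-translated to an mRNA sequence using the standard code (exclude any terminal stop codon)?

2304

Leu: 6 codons.
Phe: 2 codons.
Gln: 2 codons.
Leu: 6 codons.
Cys: 2 codons.
Asp: 2 codons.
Pro: 4 codons.
Met: 1 codon.
6 × 2 × 2 × 6 × 2 × 2 × 4 × 1 = 2304.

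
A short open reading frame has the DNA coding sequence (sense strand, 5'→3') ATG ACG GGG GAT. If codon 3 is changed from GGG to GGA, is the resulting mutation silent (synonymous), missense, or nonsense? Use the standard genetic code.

Position 9 falls in codon 3: GGG → Gly.
After the substitution the codon is GGA → Gly.
Both encode Gly, so the change is synonymous.

silent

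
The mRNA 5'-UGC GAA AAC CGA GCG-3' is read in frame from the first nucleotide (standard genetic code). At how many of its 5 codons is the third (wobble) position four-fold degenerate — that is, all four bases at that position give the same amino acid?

Codon 1 UGC (Cys): third position 2-fold.
Codon 2 GAA (Glu): third position 2-fold.
Codon 3 AAC (Asn): third position 2-fold.
Codon 4 CGA (Arg): third position 4-fold.
Codon 5 GCG (Ala): third position 4-fold.
Four-fold degenerate third positions: 2.

2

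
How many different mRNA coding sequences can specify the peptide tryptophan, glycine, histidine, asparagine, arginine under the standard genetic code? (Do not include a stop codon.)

Trp: 1 codon.
Gly: 4 codons.
His: 2 codons.
Asn: 2 codons.
Arg: 6 codons.
1 × 4 × 2 × 2 × 6 = 96.

96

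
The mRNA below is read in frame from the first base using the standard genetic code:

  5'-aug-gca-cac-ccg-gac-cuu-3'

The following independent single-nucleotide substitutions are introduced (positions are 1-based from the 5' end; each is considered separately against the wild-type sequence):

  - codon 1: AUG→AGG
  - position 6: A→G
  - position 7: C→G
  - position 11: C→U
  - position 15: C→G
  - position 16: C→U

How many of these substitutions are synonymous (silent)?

Codon 1: AUG (Met) → AGG (Arg) — missense.
Codon 2: GCA (Ala) → GCG (Ala) — synonymous.
Codon 3: CAC (His) → GAC (Asp) — missense.
Codon 4: CCG (Pro) → CUG (Leu) — missense.
Codon 5: GAC (Asp) → GAG (Glu) — missense.
Codon 6: CUU (Leu) → UUU (Phe) — missense.
Synonymous: 1 of 6.

1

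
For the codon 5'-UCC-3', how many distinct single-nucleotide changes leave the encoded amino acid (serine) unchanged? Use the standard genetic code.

Position 1: none → 0 synonymous.
Position 2: none → 0 synonymous.
Position 3: UCU, UCA, UCG → 3 synonymous.
Total: 0 + 0 + 3 = 3.

3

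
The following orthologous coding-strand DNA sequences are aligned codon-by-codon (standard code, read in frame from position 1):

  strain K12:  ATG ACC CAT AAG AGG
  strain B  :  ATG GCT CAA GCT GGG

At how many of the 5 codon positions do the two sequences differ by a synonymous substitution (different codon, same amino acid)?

Codon 1: ATG Met / ATG Met — identical.
Codon 2: ACC Thr / GCT Ala — nonsynonymous.
Codon 3: CAT His / CAA Gln — nonsynonymous.
Codon 4: AAG Lys / GCT Ala — nonsynonymous.
Codon 5: AGG Arg / GGG Gly — nonsynonymous.
Synonymous differences: 0.

0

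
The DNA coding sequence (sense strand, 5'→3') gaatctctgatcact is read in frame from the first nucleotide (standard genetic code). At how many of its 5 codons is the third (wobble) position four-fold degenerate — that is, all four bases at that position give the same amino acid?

3

Codon 1 GAA (Glu): third position 2-fold.
Codon 2 TCT (Ser): third position 4-fold.
Codon 3 CTG (Leu): third position 4-fold.
Codon 4 ATC (Ile): third position 3-fold.
Codon 5 ACT (Thr): third position 4-fold.
Four-fold degenerate third positions: 3.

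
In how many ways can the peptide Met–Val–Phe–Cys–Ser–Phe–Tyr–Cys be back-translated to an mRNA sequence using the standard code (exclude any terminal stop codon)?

Met: 1 codon.
Val: 4 codons.
Phe: 2 codons.
Cys: 2 codons.
Ser: 6 codons.
Phe: 2 codons.
Tyr: 2 codons.
Cys: 2 codons.
1 × 4 × 2 × 2 × 6 × 2 × 2 × 2 = 768.

768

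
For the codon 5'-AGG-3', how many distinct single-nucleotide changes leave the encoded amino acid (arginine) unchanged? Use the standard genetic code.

Position 1: CGG → 1 synonymous.
Position 2: none → 0 synonymous.
Position 3: AGA → 1 synonymous.
Total: 1 + 0 + 1 = 2.

2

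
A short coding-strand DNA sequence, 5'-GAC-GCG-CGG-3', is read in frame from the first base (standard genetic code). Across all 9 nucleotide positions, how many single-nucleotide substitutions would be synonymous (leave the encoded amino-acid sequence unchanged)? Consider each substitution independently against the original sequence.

Codon 1 (GAC, Asp): 1 synonymous substitution.
Codon 2 (GCG, Ala): 3 synonymous substitutions.
Codon 3 (CGG, Arg): 4 synonymous substitutions.
Total: 1 + 3 + 4 = 8.

8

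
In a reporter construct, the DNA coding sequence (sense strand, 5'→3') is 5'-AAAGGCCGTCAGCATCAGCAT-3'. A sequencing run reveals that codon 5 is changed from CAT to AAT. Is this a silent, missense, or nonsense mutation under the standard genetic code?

missense

Position 13 falls in codon 5: CAT → His.
After the substitution the codon is AAT → Asn.
His ≠ Asn, so this is a missense mutation.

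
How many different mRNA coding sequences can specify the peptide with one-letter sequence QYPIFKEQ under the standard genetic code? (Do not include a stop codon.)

768

Gln: 2 codons.
Tyr: 2 codons.
Pro: 4 codons.
Ile: 3 codons.
Phe: 2 codons.
Lys: 2 codons.
Glu: 2 codons.
Gln: 2 codons.
2 × 2 × 4 × 3 × 2 × 2 × 2 × 2 = 768.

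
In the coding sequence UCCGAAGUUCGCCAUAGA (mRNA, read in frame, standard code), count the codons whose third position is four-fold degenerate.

Codon 1 UCC (Ser): third position 4-fold.
Codon 2 GAA (Glu): third position 2-fold.
Codon 3 GUU (Val): third position 4-fold.
Codon 4 CGC (Arg): third position 4-fold.
Codon 5 CAU (His): third position 2-fold.
Codon 6 AGA (Arg): third position 2-fold.
Four-fold degenerate third positions: 3.

3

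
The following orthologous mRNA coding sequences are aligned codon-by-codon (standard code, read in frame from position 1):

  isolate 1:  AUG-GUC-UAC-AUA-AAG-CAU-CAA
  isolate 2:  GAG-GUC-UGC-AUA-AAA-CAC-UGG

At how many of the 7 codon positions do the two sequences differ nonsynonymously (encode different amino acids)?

3

Codon 1: AUG Met / GAG Glu — nonsynonymous.
Codon 2: GUC Val / GUC Val — identical.
Codon 3: UAC Tyr / UGC Cys — nonsynonymous.
Codon 4: AUA Ile / AUA Ile — identical.
Codon 5: AAG Lys / AAA Lys — synonymous.
Codon 6: CAU His / CAC His — synonymous.
Codon 7: CAA Gln / UGG Trp — nonsynonymous.
Nonsynonymous differences: 3.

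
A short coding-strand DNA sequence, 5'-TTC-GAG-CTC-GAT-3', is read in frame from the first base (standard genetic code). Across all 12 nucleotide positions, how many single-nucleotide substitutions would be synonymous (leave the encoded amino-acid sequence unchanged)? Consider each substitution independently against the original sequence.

6

Codon 1 (TTC, Phe): 1 synonymous substitution.
Codon 2 (GAG, Glu): 1 synonymous substitution.
Codon 3 (CTC, Leu): 3 synonymous substitutions.
Codon 4 (GAT, Asp): 1 synonymous substitution.
Total: 1 + 1 + 3 + 1 = 6.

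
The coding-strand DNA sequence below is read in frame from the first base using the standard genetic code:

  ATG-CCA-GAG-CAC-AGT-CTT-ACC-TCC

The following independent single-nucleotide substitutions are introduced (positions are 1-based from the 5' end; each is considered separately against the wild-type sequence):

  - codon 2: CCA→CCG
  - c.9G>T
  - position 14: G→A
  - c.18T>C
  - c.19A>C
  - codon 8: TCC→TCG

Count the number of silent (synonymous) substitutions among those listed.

Codon 2: CCA (Pro) → CCG (Pro) — synonymous.
Codon 3: GAG (Glu) → GAT (Asp) — missense.
Codon 5: AGT (Ser) → AAT (Asn) — missense.
Codon 6: CTT (Leu) → CTC (Leu) — synonymous.
Codon 7: ACC (Thr) → CCC (Pro) — missense.
Codon 8: TCC (Ser) → TCG (Ser) — synonymous.
Synonymous: 3 of 6.

3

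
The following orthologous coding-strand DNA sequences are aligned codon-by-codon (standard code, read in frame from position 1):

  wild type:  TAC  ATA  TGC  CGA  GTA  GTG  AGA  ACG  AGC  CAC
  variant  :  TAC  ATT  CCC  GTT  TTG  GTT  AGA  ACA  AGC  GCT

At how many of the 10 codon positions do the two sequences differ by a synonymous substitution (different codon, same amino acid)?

Codon 1: TAC Tyr / TAC Tyr — identical.
Codon 2: ATA Ile / ATT Ile — synonymous.
Codon 3: TGC Cys / CCC Pro — nonsynonymous.
Codon 4: CGA Arg / GTT Val — nonsynonymous.
Codon 5: GTA Val / TTG Leu — nonsynonymous.
Codon 6: GTG Val / GTT Val — synonymous.
Codon 7: AGA Arg / AGA Arg — identical.
Codon 8: ACG Thr / ACA Thr — synonymous.
Codon 9: AGC Ser / AGC Ser — identical.
Codon 10: CAC His / GCT Ala — nonsynonymous.
Synonymous differences: 3.

3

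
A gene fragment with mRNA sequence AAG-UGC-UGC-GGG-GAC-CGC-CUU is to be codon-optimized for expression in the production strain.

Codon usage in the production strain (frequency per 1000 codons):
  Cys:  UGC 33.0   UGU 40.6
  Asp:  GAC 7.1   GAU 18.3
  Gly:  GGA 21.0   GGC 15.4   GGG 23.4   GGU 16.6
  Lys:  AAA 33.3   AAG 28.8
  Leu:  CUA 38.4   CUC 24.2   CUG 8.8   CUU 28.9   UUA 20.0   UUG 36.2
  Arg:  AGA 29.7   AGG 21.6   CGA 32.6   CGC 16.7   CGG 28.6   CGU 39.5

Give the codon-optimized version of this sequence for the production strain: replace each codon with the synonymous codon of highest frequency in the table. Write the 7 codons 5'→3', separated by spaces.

Codon 1 (Lys): best is AAA at 33.3.
Codon 2 (Cys): best is UGU at 40.6.
Codon 3 (Cys): best is UGU at 40.6.
Codon 4 (Gly): best is GGG at 23.4.
Codon 5 (Asp): best is GAU at 18.3.
Codon 6 (Arg): best is CGU at 39.5.
Codon 7 (Leu): best is CUA at 38.4.

AAA UGU UGU GGG GAU CGU CUA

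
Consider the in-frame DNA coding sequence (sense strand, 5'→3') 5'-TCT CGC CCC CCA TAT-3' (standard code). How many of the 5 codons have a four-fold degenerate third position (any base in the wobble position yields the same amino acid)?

Codon 1 TCT (Ser): third position 4-fold.
Codon 2 CGC (Arg): third position 4-fold.
Codon 3 CCC (Pro): third position 4-fold.
Codon 4 CCA (Pro): third position 4-fold.
Codon 5 TAT (Tyr): third position 2-fold.
Four-fold degenerate third positions: 4.

4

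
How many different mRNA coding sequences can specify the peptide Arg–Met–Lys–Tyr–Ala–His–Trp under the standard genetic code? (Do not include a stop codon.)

192

Arg: 6 codons.
Met: 1 codon.
Lys: 2 codons.
Tyr: 2 codons.
Ala: 4 codons.
His: 2 codons.
Trp: 1 codon.
6 × 1 × 2 × 2 × 4 × 2 × 1 = 192.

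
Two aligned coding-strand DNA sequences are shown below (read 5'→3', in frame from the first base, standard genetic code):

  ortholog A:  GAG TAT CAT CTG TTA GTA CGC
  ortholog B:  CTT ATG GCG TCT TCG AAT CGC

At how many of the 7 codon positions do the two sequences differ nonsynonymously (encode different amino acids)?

6

Codon 1: GAG Glu / CTT Leu — nonsynonymous.
Codon 2: TAT Tyr / ATG Met — nonsynonymous.
Codon 3: CAT His / GCG Ala — nonsynonymous.
Codon 4: CTG Leu / TCT Ser — nonsynonymous.
Codon 5: TTA Leu / TCG Ser — nonsynonymous.
Codon 6: GTA Val / AAT Asn — nonsynonymous.
Codon 7: CGC Arg / CGC Arg — identical.
Nonsynonymous differences: 6.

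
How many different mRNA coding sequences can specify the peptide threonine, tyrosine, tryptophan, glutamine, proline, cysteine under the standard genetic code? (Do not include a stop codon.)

128

Thr: 4 codons.
Tyr: 2 codons.
Trp: 1 codon.
Gln: 2 codons.
Pro: 4 codons.
Cys: 2 codons.
4 × 2 × 1 × 2 × 4 × 2 = 128.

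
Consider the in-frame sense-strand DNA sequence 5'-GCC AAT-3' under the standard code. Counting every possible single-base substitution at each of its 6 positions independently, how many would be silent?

Codon 1 (GCC, Ala): 3 synonymous substitutions.
Codon 2 (AAT, Asn): 1 synonymous substitution.
Total: 3 + 1 = 4.

4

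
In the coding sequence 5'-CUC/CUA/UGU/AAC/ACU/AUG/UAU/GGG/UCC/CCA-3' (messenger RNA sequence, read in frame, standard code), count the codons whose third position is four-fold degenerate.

Codon 1 CUC (Leu): third position 4-fold.
Codon 2 CUA (Leu): third position 4-fold.
Codon 3 UGU (Cys): third position 2-fold.
Codon 4 AAC (Asn): third position 2-fold.
Codon 5 ACU (Thr): third position 4-fold.
Codon 6 AUG (Met): third position 1-fold.
Codon 7 UAU (Tyr): third position 2-fold.
Codon 8 GGG (Gly): third position 4-fold.
Codon 9 UCC (Ser): third position 4-fold.
Codon 10 CCA (Pro): third position 4-fold.
Four-fold degenerate third positions: 6.

6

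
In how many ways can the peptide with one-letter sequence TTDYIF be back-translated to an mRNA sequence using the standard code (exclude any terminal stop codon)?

384

Thr: 4 codons.
Thr: 4 codons.
Asp: 2 codons.
Tyr: 2 codons.
Ile: 3 codons.
Phe: 2 codons.
4 × 4 × 2 × 2 × 3 × 2 = 384.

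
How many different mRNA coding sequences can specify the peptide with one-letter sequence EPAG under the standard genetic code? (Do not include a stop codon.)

Glu: 2 codons.
Pro: 4 codons.
Ala: 4 codons.
Gly: 4 codons.
2 × 4 × 4 × 4 = 128.

128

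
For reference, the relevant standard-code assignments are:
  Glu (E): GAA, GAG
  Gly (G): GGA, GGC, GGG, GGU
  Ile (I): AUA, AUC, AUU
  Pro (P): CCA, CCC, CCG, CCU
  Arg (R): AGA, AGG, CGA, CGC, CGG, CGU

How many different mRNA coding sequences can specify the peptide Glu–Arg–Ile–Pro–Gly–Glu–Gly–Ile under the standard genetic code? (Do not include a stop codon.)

13824

Glu: 2 codons.
Arg: 6 codons.
Ile: 3 codons.
Pro: 4 codons.
Gly: 4 codons.
Glu: 2 codons.
Gly: 4 codons.
Ile: 3 codons.
2 × 6 × 3 × 4 × 4 × 2 × 4 × 3 = 13824.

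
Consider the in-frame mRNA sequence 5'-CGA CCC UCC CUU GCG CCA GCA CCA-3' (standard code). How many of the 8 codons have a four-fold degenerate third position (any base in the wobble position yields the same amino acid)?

8

Codon 1 CGA (Arg): third position 4-fold.
Codon 2 CCC (Pro): third position 4-fold.
Codon 3 UCC (Ser): third position 4-fold.
Codon 4 CUU (Leu): third position 4-fold.
Codon 5 GCG (Ala): third position 4-fold.
Codon 6 CCA (Pro): third position 4-fold.
Codon 7 GCA (Ala): third position 4-fold.
Codon 8 CCA (Pro): third position 4-fold.
Four-fold degenerate third positions: 8.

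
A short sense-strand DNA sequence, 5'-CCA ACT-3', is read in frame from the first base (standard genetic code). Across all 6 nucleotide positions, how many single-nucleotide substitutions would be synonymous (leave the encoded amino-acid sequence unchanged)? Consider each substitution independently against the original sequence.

6

Codon 1 (CCA, Pro): 3 synonymous substitutions.
Codon 2 (ACT, Thr): 3 synonymous substitutions.
Total: 3 + 3 = 6.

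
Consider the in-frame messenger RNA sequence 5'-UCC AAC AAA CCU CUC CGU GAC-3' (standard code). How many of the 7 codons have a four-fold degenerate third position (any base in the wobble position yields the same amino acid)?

Codon 1 UCC (Ser): third position 4-fold.
Codon 2 AAC (Asn): third position 2-fold.
Codon 3 AAA (Lys): third position 2-fold.
Codon 4 CCU (Pro): third position 4-fold.
Codon 5 CUC (Leu): third position 4-fold.
Codon 6 CGU (Arg): third position 4-fold.
Codon 7 GAC (Asp): third position 2-fold.
Four-fold degenerate third positions: 4.

4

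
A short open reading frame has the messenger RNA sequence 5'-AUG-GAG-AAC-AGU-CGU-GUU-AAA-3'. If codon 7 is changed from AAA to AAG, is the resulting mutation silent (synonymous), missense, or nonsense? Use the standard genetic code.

Position 21 falls in codon 7: AAA → Lys.
After the substitution the codon is AAG → Lys.
Both encode Lys, so the change is synonymous.

silent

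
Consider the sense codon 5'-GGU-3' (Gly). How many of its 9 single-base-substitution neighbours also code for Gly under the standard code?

Position 1: none → 0 synonymous.
Position 2: none → 0 synonymous.
Position 3: GGC, GGA, GGG → 3 synonymous.
Total: 0 + 0 + 3 = 3.

3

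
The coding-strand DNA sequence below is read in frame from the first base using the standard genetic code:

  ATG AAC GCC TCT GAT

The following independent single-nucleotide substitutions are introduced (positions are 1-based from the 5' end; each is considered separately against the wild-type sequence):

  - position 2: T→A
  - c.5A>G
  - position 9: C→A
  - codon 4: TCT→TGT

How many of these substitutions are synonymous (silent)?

Codon 1: ATG (Met) → AAG (Lys) — missense.
Codon 2: AAC (Asn) → AGC (Ser) — missense.
Codon 3: GCC (Ala) → GCA (Ala) — synonymous.
Codon 4: TCT (Ser) → TGT (Cys) — missense.
Synonymous: 1 of 4.

1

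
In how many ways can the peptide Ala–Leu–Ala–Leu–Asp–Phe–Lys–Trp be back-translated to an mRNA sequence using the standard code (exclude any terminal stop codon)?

Ala: 4 codons.
Leu: 6 codons.
Ala: 4 codons.
Leu: 6 codons.
Asp: 2 codons.
Phe: 2 codons.
Lys: 2 codons.
Trp: 1 codon.
4 × 6 × 4 × 6 × 2 × 2 × 2 × 1 = 4608.

4608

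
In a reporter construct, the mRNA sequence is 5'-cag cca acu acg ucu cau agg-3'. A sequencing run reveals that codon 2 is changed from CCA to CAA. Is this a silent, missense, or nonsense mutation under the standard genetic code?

Position 5 falls in codon 2: CCA → Pro.
After the substitution the codon is CAA → Gln.
Pro ≠ Gln, so this is a missense mutation.

missense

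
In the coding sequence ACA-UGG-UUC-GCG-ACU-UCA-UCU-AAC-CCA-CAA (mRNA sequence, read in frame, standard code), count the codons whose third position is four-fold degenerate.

Codon 1 ACA (Thr): third position 4-fold.
Codon 2 UGG (Trp): third position 1-fold.
Codon 3 UUC (Phe): third position 2-fold.
Codon 4 GCG (Ala): third position 4-fold.
Codon 5 ACU (Thr): third position 4-fold.
Codon 6 UCA (Ser): third position 4-fold.
Codon 7 UCU (Ser): third position 4-fold.
Codon 8 AAC (Asn): third position 2-fold.
Codon 9 CCA (Pro): third position 4-fold.
Codon 10 CAA (Gln): third position 2-fold.
Four-fold degenerate third positions: 6.

6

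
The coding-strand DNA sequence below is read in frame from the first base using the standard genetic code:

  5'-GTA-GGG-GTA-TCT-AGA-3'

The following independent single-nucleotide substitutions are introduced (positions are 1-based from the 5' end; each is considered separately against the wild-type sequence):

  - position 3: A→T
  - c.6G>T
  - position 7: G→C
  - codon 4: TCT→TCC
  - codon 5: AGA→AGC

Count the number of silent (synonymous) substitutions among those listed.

Codon 1: GTA (Val) → GTT (Val) — synonymous.
Codon 2: GGG (Gly) → GGT (Gly) — synonymous.
Codon 3: GTA (Val) → CTA (Leu) — missense.
Codon 4: TCT (Ser) → TCC (Ser) — synonymous.
Codon 5: AGA (Arg) → AGC (Ser) — missense.
Synonymous: 3 of 5.

3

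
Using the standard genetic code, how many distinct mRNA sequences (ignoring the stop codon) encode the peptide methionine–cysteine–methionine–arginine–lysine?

24

Met: 1 codon.
Cys: 2 codons.
Met: 1 codon.
Arg: 6 codons.
Lys: 2 codons.
1 × 2 × 1 × 6 × 2 = 24.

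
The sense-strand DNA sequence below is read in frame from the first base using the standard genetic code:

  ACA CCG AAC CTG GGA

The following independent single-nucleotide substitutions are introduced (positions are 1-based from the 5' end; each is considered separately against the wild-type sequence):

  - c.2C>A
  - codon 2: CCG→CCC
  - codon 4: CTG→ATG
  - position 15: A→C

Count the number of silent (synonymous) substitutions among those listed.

Codon 1: ACA (Thr) → AAA (Lys) — missense.
Codon 2: CCG (Pro) → CCC (Pro) — synonymous.
Codon 4: CTG (Leu) → ATG (Met) — missense.
Codon 5: GGA (Gly) → GGC (Gly) — synonymous.
Synonymous: 2 of 4.

2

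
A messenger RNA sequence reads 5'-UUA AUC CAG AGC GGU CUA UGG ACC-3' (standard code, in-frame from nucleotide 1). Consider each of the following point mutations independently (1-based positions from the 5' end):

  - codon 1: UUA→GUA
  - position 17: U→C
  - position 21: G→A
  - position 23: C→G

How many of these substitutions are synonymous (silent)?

Codon 1: UUA (Leu) → GUA (Val) — missense.
Codon 6: CUA (Leu) → CCA (Pro) — missense.
Codon 7: UGG (Trp) → UGA (Stop) — nonsense.
Codon 8: ACC (Thr) → AGC (Ser) — missense.
Synonymous: 0 of 4.

0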